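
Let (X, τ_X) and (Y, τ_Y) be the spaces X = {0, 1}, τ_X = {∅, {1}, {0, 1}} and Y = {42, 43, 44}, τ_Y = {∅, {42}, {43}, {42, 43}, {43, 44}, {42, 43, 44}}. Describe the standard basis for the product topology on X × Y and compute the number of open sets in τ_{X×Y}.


Basis B = {∅ × ∅, {1} × {42}, {1} × {43}, {0, 1} × {42}, {0, 1} × {43}, {1} × {42, 43}, {1} × {43, 44}, {1} × {42, 43, 44}, {0, 1} × {42, 43}, {0, 1} × {43, 44}, {0, 1} × {42, 43, 44}}; |τ_{X×Y}| = 18.

Enumerate products U × V with U ∈ τ_X, V ∈ τ_Y (deduplicated):
  ∅ × ∅ = {} (∅)
  {1} × {42} = {(1,42)}
  {1} × {43} = {(1,43)}
  {0, 1} × {42} = {(0,42), (1,42)}
  {0, 1} × {43} = {(0,43), (1,43)}
  {1} × {42, 43} = {(1,42), (1,43)}
  {1} × {43, 44} = {(1,43), (1,44)}
  {1} × {42, 43, 44} = {(1,42), (1,43), (1,44)}
  {0, 1} × {42, 43} = {(0,42), (0,43), (1,42), (1,43)}
  {0, 1} × {43, 44} = {(0,43), (0,44), (1,43), (1,44)}
  {0, 1} × {42, 43, 44} = {(0,42), (0,43), (0,44), (1,42), (1,43), (1,44)}
These 11 distinct sets form the basis B.
Close under arbitrary unions to get τ_{X×Y}; counting gives |τ_{X×Y}| = 18.


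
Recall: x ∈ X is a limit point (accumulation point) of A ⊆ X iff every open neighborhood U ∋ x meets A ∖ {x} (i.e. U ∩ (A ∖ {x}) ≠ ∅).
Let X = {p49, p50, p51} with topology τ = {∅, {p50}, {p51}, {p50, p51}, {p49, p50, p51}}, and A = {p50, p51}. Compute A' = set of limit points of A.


A' = {p49}

For each x ∈ X, list the open sets U ∈ τ with x ∈ U, then check whether U ∩ (A ∖ {x}) ≠ ∅ for every such U.
  x = p49: opens ∋ x are {p49, p50, p51}; each meets A ∖ {p49}, so x IS a limit point.
  x = p50: open {p50} ∋ x has {p50} ∩ (A ∖ {p50}) = ∅, so x is NOT a limit point.
  x = p51: open {p51} ∋ x has {p51} ∩ (A ∖ {p51}) = ∅, so x is NOT a limit point.
Collecting: A' = {p49}.


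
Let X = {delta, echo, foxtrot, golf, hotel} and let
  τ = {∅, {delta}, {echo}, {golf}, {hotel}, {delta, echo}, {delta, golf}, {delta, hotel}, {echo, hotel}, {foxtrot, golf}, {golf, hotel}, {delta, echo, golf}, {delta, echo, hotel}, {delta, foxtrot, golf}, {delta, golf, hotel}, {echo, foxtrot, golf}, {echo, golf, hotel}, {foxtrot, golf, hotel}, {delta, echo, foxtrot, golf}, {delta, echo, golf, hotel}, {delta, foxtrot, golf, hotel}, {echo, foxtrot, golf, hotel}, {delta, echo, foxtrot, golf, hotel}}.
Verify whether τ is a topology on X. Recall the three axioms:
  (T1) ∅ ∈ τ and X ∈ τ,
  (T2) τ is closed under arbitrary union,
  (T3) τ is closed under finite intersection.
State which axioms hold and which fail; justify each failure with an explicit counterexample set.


τ is NOT a topology on X.

Axiom (T1): ∅ ∈ τ? Yes; X ∈ τ? Yes.
Axiom (T2/T3): check pairwise unions and intersections of members of τ.
Counterexample for (T2): {echo} ∪ {golf} = {echo, golf} ∉ τ. Therefore τ is NOT a topology.


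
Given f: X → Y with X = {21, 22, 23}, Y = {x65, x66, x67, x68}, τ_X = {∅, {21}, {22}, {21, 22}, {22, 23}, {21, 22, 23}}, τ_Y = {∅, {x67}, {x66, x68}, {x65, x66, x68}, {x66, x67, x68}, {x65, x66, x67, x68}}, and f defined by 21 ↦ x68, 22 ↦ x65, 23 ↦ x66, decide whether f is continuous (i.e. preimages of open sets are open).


f is NOT continuous.

Compute f^{-1}(U) for each U ∈ τ_Y:
  U = ∅: f^{-1}(U) = ∅ ∈ τ_X ✓.
  U = {x67}: f^{-1}(U) = ∅ ∈ τ_X ✓.
  U = {x66, x68}: f^{-1}(U) = {21, 23} ∉ τ_X ✗.
  U = {x65, x66, x68}: f^{-1}(U) = {21, 22, 23} ∈ τ_X ✓.
  U = {x66, x67, x68}: f^{-1}(U) = {21, 23} ∉ τ_X ✗.
  U = {x65, x66, x67, x68}: f^{-1}(U) = {21, 22, 23} ∈ τ_X ✓.
Found U = {x66, x68} with f^{-1}(U) = {21, 23} not in τ_X. Therefore f is NOT continuous.


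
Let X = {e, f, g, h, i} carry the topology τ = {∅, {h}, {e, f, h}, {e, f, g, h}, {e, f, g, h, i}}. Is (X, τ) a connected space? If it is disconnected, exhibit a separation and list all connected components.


(X, τ) is connected.

Find clopen sets (U ∈ τ with X ∖ U ∈ τ):
  U = ∅, X ∖ U = {e, f, g, h, i} — both open, so U is clopen.
  U = {e, f, g, h, i}, X ∖ U = ∅ — both open, so U is clopen.
Only trivial clopens (∅ and X) exist, so (X, τ) is connected.
Compute connected components by grouping points that agree on all clopens:
  component: {e, f, g, h, i}


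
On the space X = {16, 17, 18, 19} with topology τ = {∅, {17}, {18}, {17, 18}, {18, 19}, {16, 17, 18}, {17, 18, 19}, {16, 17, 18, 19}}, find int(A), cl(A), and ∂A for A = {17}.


int(A) = {17}, cl(A) = {16, 17}, ∂A = {16}.

Closed sets in (X, τ) are complements of opens:
  closed(X, τ) = {∅, {16}, {19}, {16, 17}, {16, 19}, {16, 17, 19}, {16, 18, 19}, {16, 17, 18, 19}}.
int(A) = ⋃ {U ∈ τ : U ⊆ A}. Opens contained in A: ∅, {17}.
Taking the union of these: int(A) = {17}.
cl(A) = ⋂ {C closed : A ⊆ C}. Closed sets containing A: {16, 17}, {16, 17, 19}, {16, 17, 18, 19}.
Intersecting these: cl(A) = {16, 17}.
∂A = cl(A) ∖ int(A) = {16, 17} ∖ {17} = {16}.


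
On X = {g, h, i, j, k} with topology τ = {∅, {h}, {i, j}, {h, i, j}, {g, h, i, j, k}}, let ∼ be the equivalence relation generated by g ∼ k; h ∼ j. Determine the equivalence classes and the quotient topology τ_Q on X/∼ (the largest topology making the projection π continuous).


X/∼ = {[g=k], [h=j], [i]}; |τ_Q| = 3.

Equivalence classes: [g=k], [h=j], [i].
Quotient map π: X → X/∼ sends g ↦ [g=k], h ↦ [h=j], i ↦ [i], j ↦ [h=j], k ↦ [g=k].
For each subset V ⊆ X/∼, compute π^{-1}(V) ⊆ X and check whether π^{-1}(V) ∈ τ. V is open in τ_Q iff π^{-1}(V) ∈ τ.
  V = {}: π^{-1}(V) = ∅ ∈ τ ✓.
  V = {[g=k]}: π^{-1}(V) = {g, k} ∉ τ ✗.
  V = {[h=j]}: π^{-1}(V) = {h, j} ∉ τ ✗.
  V = {[g=k], [h=j]}: π^{-1}(V) = {g, h, j, k} ∉ τ ✗.
  V = {[i]}: π^{-1}(V) = {i} ∉ τ ✗.
  V = {[g=k], [i]}: π^{-1}(V) = {g, i, k} ∉ τ ✗.
  V = {[h=j], [i]}: π^{-1}(V) = {h, i, j} ∈ τ ✓.
  V = {[g=k], [h=j], [i]}: π^{-1}(V) = {g, h, i, j, k} ∈ τ ✓.
Open sets in the quotient: τ_Q = {{}, {[h=j], [i]}, {[g=k], [h=j], [i]}} (3 elements).


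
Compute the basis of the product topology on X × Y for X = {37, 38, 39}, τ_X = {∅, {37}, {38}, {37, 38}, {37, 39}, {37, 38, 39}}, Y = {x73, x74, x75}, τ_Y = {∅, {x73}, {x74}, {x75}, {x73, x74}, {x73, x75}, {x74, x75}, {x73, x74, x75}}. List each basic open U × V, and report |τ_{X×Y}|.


Basis B = {∅ × ∅, {37} × {x73}, {37} × {x74}, {37} × {x75}, {38} × {x73}, {38} × {x74}, {38} × {x75}, {37} × {x73, x74}, {37} × {x73, x75}, {37, 38} × {x73}, {37, 39} × {x73}, {37} × {x74, x75}, {37, 38} × {x74}, {37, 39} × {x74}, {37, 38} × {x75}, {37, 39} × {x75}, {38} × {x73, x74}, {38} × {x73, x75}, {38} × {x74, x75}, {37} × {x73, x74, x75}, {37, 38, 39} × {x73}, {37, 38, 39} × {x74}, {37, 38, 39} × {x75}, {38} × {x73, x74, x75}, {37, 38} × {x73, x74}, {37, 39} × {x73, x74}, {37, 38} × {x73, x75}, {37, 39} × {x73, x75}, {37, 38} × {x74, x75}, {37, 39} × {x74, x75}, {37, 38} × {x73, x74, x75}, {37, 39} × {x73, x74, x75}, {37, 38, 39} × {x73, x74}, {37, 38, 39} × {x73, x75}, {37, 38, 39} × {x74, x75}, {37, 38, 39} × {x73, x74, x75}}; |τ_{X×Y}| = 216.

Enumerate products U × V with U ∈ τ_X, V ∈ τ_Y (deduplicated):
  ∅ × ∅ = {} (∅)
  {37} × {x73} = {(37,x73)}
  {37} × {x74} = {(37,x74)}
  {37} × {x75} = {(37,x75)}
  {38} × {x73} = {(38,x73)}
  {38} × {x74} = {(38,x74)}
  {38} × {x75} = {(38,x75)}
  {37} × {x73, x74} = {(37,x73), (37,x74)}
  {37} × {x73, x75} = {(37,x73), (37,x75)}
  {37, 38} × {x73} = {(37,x73), (38,x73)}
  {37, 39} × {x73} = {(37,x73), (39,x73)}
  {37} × {x74, x75} = {(37,x74), (37,x75)}
  {37, 38} × {x74} = {(37,x74), (38,x74)}
  {37, 39} × {x74} = {(37,x74), (39,x74)}
  {37, 38} × {x75} = {(37,x75), (38,x75)}
  {37, 39} × {x75} = {(37,x75), (39,x75)}
  {38} × {x73, x74} = {(38,x73), (38,x74)}
  {38} × {x73, x75} = {(38,x73), (38,x75)}
  {38} × {x74, x75} = {(38,x74), (38,x75)}
  {37} × {x73, x74, x75} = {(37,x73), (37,x74), (37,x75)}
  {37, 38, 39} × {x73} = {(37,x73), (38,x73), (39,x73)}
  {37, 38, 39} × {x74} = {(37,x74), (38,x74), (39,x74)}
  {37, 38, 39} × {x75} = {(37,x75), (38,x75), (39,x75)}
  {38} × {x73, x74, x75} = {(38,x73), (38,x74), (38,x75)}
  {37, 38} × {x73, x74} = {(37,x73), (37,x74), (38,x73), (38,x74)}
  {37, 39} × {x73, x74} = {(37,x73), (37,x74), (39,x73), (39,x74)}
  {37, 38} × {x73, x75} = {(37,x73), (37,x75), (38,x73), (38,x75)}
  {37, 39} × {x73, x75} = {(37,x73), (37,x75), (39,x73), (39,x75)}
  {37, 38} × {x74, x75} = {(37,x74), (37,x75), (38,x74), (38,x75)}
  {37, 39} × {x74, x75} = {(37,x74), (37,x75), (39,x74), (39,x75)}
  {37, 38} × {x73, x74, x75} = {(37,x73), (37,x74), (37,x75), (38,x73), (38,x74), (38,x75)}
  {37, 39} × {x73, x74, x75} = {(37,x73), (37,x74), (37,x75), (39,x73), (39,x74), (39,x75)}
  {37, 38, 39} × {x73, x74} = {(37,x73), (37,x74), (38,x73), (38,x74), (39,x73), (39,x74)}
  {37, 38, 39} × {x73, x75} = {(37,x73), (37,x75), (38,x73), (38,x75), (39,x73), (39,x75)}
  {37, 38, 39} × {x74, x75} = {(37,x74), (37,x75), (38,x74), (38,x75), (39,x74), (39,x75)}
  {37, 38, 39} × {x73, x74, x75} = {(37,x73), (37,x74), (37,x75), (38,x73), (38,x74), (38,x75), (39,x73), (39,x74), (39,x75)}
These 36 distinct sets form the basis B.
Close under arbitrary unions to get τ_{X×Y}; counting gives |τ_{X×Y}| = 216.


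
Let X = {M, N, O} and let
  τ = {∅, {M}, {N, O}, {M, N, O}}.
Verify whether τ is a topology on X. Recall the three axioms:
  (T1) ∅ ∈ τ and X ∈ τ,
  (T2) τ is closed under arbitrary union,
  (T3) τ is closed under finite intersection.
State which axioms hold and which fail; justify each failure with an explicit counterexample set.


τ IS a topology on X.

Axiom (T1): ∅ ∈ τ? Yes; X ∈ τ? Yes.
Axiom (T2/T3): check pairwise unions and intersections of members of τ.
All pairwise intersections and unions checked — each lies in τ. Therefore τ satisfies (T1), (T2), (T3): it IS a topology on X.


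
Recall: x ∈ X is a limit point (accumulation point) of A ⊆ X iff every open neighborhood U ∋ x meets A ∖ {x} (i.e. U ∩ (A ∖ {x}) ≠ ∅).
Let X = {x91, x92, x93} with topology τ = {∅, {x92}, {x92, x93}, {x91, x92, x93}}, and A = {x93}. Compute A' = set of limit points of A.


A' = {x91}

For each x ∈ X, list the open sets U ∈ τ with x ∈ U, then check whether U ∩ (A ∖ {x}) ≠ ∅ for every such U.
  x = x91: opens ∋ x are {x91, x92, x93}; each meets A ∖ {x91}, so x IS a limit point.
  x = x92: open {x92} ∋ x has {x92} ∩ (A ∖ {x92}) = ∅, so x is NOT a limit point.
  x = x93: open {x92, x93} ∋ x has {x92, x93} ∩ (A ∖ {x93}) = ∅, so x is NOT a limit point.
Collecting: A' = {x91}.


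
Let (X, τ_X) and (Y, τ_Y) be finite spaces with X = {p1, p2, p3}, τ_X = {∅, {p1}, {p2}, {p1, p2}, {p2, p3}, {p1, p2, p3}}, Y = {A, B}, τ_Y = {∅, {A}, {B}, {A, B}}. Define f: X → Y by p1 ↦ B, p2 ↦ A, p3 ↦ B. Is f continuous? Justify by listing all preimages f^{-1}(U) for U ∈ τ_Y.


f is NOT continuous.

Compute f^{-1}(U) for each U ∈ τ_Y:
  U = ∅: f^{-1}(U) = ∅ ∈ τ_X ✓.
  U = {A}: f^{-1}(U) = {p2} ∈ τ_X ✓.
  U = {B}: f^{-1}(U) = {p1, p3} ∉ τ_X ✗.
  U = {A, B}: f^{-1}(U) = {p1, p2, p3} ∈ τ_X ✓.
Found U = {B} with f^{-1}(U) = {p1, p3} not in τ_X. Therefore f is NOT continuous.


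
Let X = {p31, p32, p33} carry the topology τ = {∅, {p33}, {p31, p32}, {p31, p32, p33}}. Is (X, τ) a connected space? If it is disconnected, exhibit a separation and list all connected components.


(X, τ) is disconnected; components = [{p33}, {p31, p32}].

Find clopen sets (U ∈ τ with X ∖ U ∈ τ):
  U = ∅, X ∖ U = {p31, p32, p33} — both open, so U is clopen.
  U = {p33}, X ∖ U = {p31, p32} — both open, so U is clopen.
  U = {p31, p32}, X ∖ U = {p33} — both open, so U is clopen.
  U = {p31, p32, p33}, X ∖ U = ∅ — both open, so U is clopen.
Nontrivial clopen(s) exist: e.g. {p31, p32}. So (X, τ) is disconnected.
Compute connected components by grouping points that agree on all clopens:
  component: {p33}
  component: {p31, p32}


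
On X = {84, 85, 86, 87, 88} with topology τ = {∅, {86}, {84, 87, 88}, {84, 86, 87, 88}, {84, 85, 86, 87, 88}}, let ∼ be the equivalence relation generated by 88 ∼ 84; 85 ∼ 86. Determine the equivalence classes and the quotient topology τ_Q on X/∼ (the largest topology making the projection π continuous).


X/∼ = {[84=88], [85=86], [87]}; |τ_Q| = 3.

Equivalence classes: [84=88], [85=86], [87].
Quotient map π: X → X/∼ sends 84 ↦ [84=88], 85 ↦ [85=86], 86 ↦ [85=86], 87 ↦ [87], 88 ↦ [84=88].
For each subset V ⊆ X/∼, compute π^{-1}(V) ⊆ X and check whether π^{-1}(V) ∈ τ. V is open in τ_Q iff π^{-1}(V) ∈ τ.
  V = {}: π^{-1}(V) = ∅ ∈ τ ✓.
  V = {[84=88]}: π^{-1}(V) = {84, 88} ∉ τ ✗.
  V = {[85=86]}: π^{-1}(V) = {85, 86} ∉ τ ✗.
  V = {[84=88], [85=86]}: π^{-1}(V) = {84, 85, 86, 88} ∉ τ ✗.
  V = {[87]}: π^{-1}(V) = {87} ∉ τ ✗.
  V = {[84=88], [87]}: π^{-1}(V) = {84, 87, 88} ∈ τ ✓.
  V = {[85=86], [87]}: π^{-1}(V) = {85, 86, 87} ∉ τ ✗.
  V = {[84=88], [85=86], [87]}: π^{-1}(V) = {84, 85, 86, 87, 88} ∈ τ ✓.
Open sets in the quotient: τ_Q = {{}, {[84=88], [87]}, {[84=88], [85=86], [87]}} (3 elements).


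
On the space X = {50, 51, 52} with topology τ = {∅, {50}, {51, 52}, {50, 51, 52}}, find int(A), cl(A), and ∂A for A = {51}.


int(A) = ∅, cl(A) = {51, 52}, ∂A = {51, 52}.

Closed sets in (X, τ) are complements of opens:
  closed(X, τ) = {∅, {50}, {51, 52}, {50, 51, 52}}.
int(A) = ⋃ {U ∈ τ : U ⊆ A}. Opens contained in A: ∅.
Taking the union of these: int(A) = ∅.
cl(A) = ⋂ {C closed : A ⊆ C}. Closed sets containing A: {51, 52}, {50, 51, 52}.
Intersecting these: cl(A) = {51, 52}.
∂A = cl(A) ∖ int(A) = {51, 52} ∖ ∅ = {51, 52}.


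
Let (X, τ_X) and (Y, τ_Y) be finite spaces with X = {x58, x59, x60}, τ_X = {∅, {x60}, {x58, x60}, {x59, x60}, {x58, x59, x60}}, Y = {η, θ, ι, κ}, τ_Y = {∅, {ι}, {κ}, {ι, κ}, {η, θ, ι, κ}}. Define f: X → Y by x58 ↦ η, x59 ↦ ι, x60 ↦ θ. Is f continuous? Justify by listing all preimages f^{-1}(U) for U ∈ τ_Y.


f is NOT continuous.

Compute f^{-1}(U) for each U ∈ τ_Y:
  U = ∅: f^{-1}(U) = ∅ ∈ τ_X ✓.
  U = {ι}: f^{-1}(U) = {x59} ∉ τ_X ✗.
  U = {κ}: f^{-1}(U) = ∅ ∈ τ_X ✓.
  U = {ι, κ}: f^{-1}(U) = {x59} ∉ τ_X ✗.
  U = {η, θ, ι, κ}: f^{-1}(U) = {x58, x59, x60} ∈ τ_X ✓.
Found U = {ι} with f^{-1}(U) = {x59} not in τ_X. Therefore f is NOT continuous.


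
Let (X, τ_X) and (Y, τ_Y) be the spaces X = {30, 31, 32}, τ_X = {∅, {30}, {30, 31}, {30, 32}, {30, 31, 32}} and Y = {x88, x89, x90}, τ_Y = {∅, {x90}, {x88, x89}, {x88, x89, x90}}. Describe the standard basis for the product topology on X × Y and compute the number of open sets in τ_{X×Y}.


Basis B = {∅ × ∅, {30} × {x90}, {30} × {x88, x89}, {30, 31} × {x90}, {30, 32} × {x90}, {30} × {x88, x89, x90}, {30, 31, 32} × {x90}, {30, 31} × {x88, x89}, {30, 32} × {x88, x89}, {30, 31} × {x88, x89, x90}, {30, 32} × {x88, x89, x90}, {30, 31, 32} × {x88, x89}, {30, 31, 32} × {x88, x89, x90}}; |τ_{X×Y}| = 25.

Enumerate products U × V with U ∈ τ_X, V ∈ τ_Y (deduplicated):
  ∅ × ∅ = {} (∅)
  {30} × {x90} = {(30,x90)}
  {30} × {x88, x89} = {(30,x88), (30,x89)}
  {30, 31} × {x90} = {(30,x90), (31,x90)}
  {30, 32} × {x90} = {(30,x90), (32,x90)}
  {30} × {x88, x89, x90} = {(30,x88), (30,x89), (30,x90)}
  {30, 31, 32} × {x90} = {(30,x90), (31,x90), (32,x90)}
  {30, 31} × {x88, x89} = {(30,x88), (30,x89), (31,x88), (31,x89)}
  {30, 32} × {x88, x89} = {(30,x88), (30,x89), (32,x88), (32,x89)}
  {30, 31} × {x88, x89, x90} = {(30,x88), (30,x89), (30,x90), (31,x88), (31,x89), (31,x90)}
  {30, 32} × {x88, x89, x90} = {(30,x88), (30,x89), (30,x90), (32,x88), (32,x89), (32,x90)}
  {30, 31, 32} × {x88, x89} = {(30,x88), (30,x89), (31,x88), (31,x89), (32,x88), (32,x89)}
  {30, 31, 32} × {x88, x89, x90} = {(30,x88), (30,x89), (30,x90), (31,x88), (31,x89), (31,x90), (32,x88), (32,x89), (32,x90)}
These 13 distinct sets form the basis B.
Close under arbitrary unions to get τ_{X×Y}; counting gives |τ_{X×Y}| = 25.


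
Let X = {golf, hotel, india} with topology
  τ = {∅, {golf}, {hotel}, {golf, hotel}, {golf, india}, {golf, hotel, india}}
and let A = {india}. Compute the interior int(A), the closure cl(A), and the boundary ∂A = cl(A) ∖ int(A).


int(A) = ∅, cl(A) = {india}, ∂A = {india}.

Closed sets in (X, τ) are complements of opens:
  closed(X, τ) = {∅, {hotel}, {india}, {golf, india}, {hotel, india}, {golf, hotel, india}}.
int(A) = ⋃ {U ∈ τ : U ⊆ A}. Opens contained in A: ∅.
Taking the union of these: int(A) = ∅.
cl(A) = ⋂ {C closed : A ⊆ C}. Closed sets containing A: {india}, {golf, india}, {hotel, india}, {golf, hotel, india}.
Intersecting these: cl(A) = {india}.
∂A = cl(A) ∖ int(A) = {india} ∖ ∅ = {india}.


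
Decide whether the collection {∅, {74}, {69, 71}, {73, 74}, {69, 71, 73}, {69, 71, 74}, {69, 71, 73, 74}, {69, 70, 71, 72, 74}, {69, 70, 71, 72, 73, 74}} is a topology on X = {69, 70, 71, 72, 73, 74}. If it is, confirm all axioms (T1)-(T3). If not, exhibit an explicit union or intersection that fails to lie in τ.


τ is NOT a topology on X.

Axiom (T1): ∅ ∈ τ? Yes; X ∈ τ? Yes.
Axiom (T2/T3): check pairwise unions and intersections of members of τ.
Counterexample for (T3): {73, 74} ∩ {69, 71, 73} = {73} ∉ τ. Therefore τ is NOT a topology.


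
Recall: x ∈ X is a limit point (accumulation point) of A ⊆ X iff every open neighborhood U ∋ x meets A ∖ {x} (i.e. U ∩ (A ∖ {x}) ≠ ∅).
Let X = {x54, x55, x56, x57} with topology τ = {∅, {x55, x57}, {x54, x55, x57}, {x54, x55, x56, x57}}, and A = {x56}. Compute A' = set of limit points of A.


A' = ∅

For each x ∈ X, list the open sets U ∈ τ with x ∈ U, then check whether U ∩ (A ∖ {x}) ≠ ∅ for every such U.
  x = x54: open {x54, x55, x57} ∋ x has {x54, x55, x57} ∩ (A ∖ {x54}) = ∅, so x is NOT a limit point.
  x = x55: open {x55, x57} ∋ x has {x55, x57} ∩ (A ∖ {x55}) = ∅, so x is NOT a limit point.
  x = x56: open {x54, x55, x56, x57} ∋ x has {x54, x55, x56, x57} ∩ (A ∖ {x56}) = ∅, so x is NOT a limit point.
  x = x57: open {x55, x57} ∋ x has {x55, x57} ∩ (A ∖ {x57}) = ∅, so x is NOT a limit point.
Collecting: A' = ∅.


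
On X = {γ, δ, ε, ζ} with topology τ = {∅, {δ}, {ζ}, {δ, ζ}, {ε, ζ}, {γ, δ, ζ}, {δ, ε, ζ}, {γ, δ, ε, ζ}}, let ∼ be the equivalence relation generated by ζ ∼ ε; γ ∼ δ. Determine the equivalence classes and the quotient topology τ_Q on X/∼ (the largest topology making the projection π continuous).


X/∼ = {[γ=δ], [ε=ζ]}; |τ_Q| = 3.

Equivalence classes: [γ=δ], [ε=ζ].
Quotient map π: X → X/∼ sends γ ↦ [γ=δ], δ ↦ [γ=δ], ε ↦ [ε=ζ], ζ ↦ [ε=ζ].
For each subset V ⊆ X/∼, compute π^{-1}(V) ⊆ X and check whether π^{-1}(V) ∈ τ. V is open in τ_Q iff π^{-1}(V) ∈ τ.
  V = {}: π^{-1}(V) = ∅ ∈ τ ✓.
  V = {[γ=δ]}: π^{-1}(V) = {γ, δ} ∉ τ ✗.
  V = {[ε=ζ]}: π^{-1}(V) = {ε, ζ} ∈ τ ✓.
  V = {[γ=δ], [ε=ζ]}: π^{-1}(V) = {γ, δ, ε, ζ} ∈ τ ✓.
Open sets in the quotient: τ_Q = {{}, {[ε=ζ]}, {[γ=δ], [ε=ζ]}} (3 elements).


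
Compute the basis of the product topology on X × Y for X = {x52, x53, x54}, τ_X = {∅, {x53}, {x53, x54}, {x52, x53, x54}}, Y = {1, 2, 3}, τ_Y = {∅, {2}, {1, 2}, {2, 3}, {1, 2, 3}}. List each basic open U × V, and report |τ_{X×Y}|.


Basis B = {∅ × ∅, {x53} × {2}, {x53} × {1, 2}, {x53} × {2, 3}, {x53, x54} × {2}, {x52, x53, x54} × {2}, {x53} × {1, 2, 3}, {x53, x54} × {1, 2}, {x53, x54} × {2, 3}, {x52, x53, x54} × {1, 2}, {x52, x53, x54} × {2, 3}, {x53, x54} × {1, 2, 3}, {x52, x53, x54} × {1, 2, 3}}; |τ_{X×Y}| = 30.

Enumerate products U × V with U ∈ τ_X, V ∈ τ_Y (deduplicated):
  ∅ × ∅ = {} (∅)
  {x53} × {2} = {(x53,2)}
  {x53} × {1, 2} = {(x53,1), (x53,2)}
  {x53} × {2, 3} = {(x53,2), (x53,3)}
  {x53, x54} × {2} = {(x53,2), (x54,2)}
  {x52, x53, x54} × {2} = {(x52,2), (x53,2), (x54,2)}
  {x53} × {1, 2, 3} = {(x53,1), (x53,2), (x53,3)}
  {x53, x54} × {1, 2} = {(x53,1), (x53,2), (x54,1), (x54,2)}
  {x53, x54} × {2, 3} = {(x53,2), (x53,3), (x54,2), (x54,3)}
  {x52, x53, x54} × {1, 2} = {(x52,1), (x52,2), (x53,1), (x53,2), (x54,1), (x54,2)}
  {x52, x53, x54} × {2, 3} = {(x52,2), (x52,3), (x53,2), (x53,3), (x54,2), (x54,3)}
  {x53, x54} × {1, 2, 3} = {(x53,1), (x53,2), (x53,3), (x54,1), (x54,2), (x54,3)}
  {x52, x53, x54} × {1, 2, 3} = {(x52,1), (x52,2), (x52,3), (x53,1), (x53,2), (x53,3), (x54,1), (x54,2), (x54,3)}
These 13 distinct sets form the basis B.
Close under arbitrary unions to get τ_{X×Y}; counting gives |τ_{X×Y}| = 30.


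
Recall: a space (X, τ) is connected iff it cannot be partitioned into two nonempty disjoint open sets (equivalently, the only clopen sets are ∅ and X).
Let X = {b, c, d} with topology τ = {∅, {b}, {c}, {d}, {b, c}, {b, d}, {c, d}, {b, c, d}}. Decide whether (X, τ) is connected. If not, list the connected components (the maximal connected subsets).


(X, τ) is disconnected; components = [{b}, {c}, {d}].

Find clopen sets (U ∈ τ with X ∖ U ∈ τ):
  U = ∅, X ∖ U = {b, c, d} — both open, so U is clopen.
  U = {b}, X ∖ U = {c, d} — both open, so U is clopen.
  U = {c}, X ∖ U = {b, d} — both open, so U is clopen.
  U = {d}, X ∖ U = {b, c} — both open, so U is clopen.
  U = {b, c}, X ∖ U = {d} — both open, so U is clopen.
  U = {b, d}, X ∖ U = {c} — both open, so U is clopen.
  U = {c, d}, X ∖ U = {b} — both open, so U is clopen.
  U = {b, c, d}, X ∖ U = ∅ — both open, so U is clopen.
Nontrivial clopen(s) exist: e.g. {c}. So (X, τ) is disconnected.
Compute connected components by grouping points that agree on all clopens:
  component: {b}
  component: {c}
  component: {d}


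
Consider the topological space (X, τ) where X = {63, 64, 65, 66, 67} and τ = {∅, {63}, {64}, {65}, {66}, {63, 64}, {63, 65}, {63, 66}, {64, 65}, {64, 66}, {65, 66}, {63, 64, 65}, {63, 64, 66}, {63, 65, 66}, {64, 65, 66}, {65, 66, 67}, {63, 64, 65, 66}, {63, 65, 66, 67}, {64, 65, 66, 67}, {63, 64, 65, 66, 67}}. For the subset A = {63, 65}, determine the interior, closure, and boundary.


int(A) = {63, 65}, cl(A) = {63, 65, 67}, ∂A = {67}.

Closed sets in (X, τ) are complements of opens:
  closed(X, τ) = {∅, {63}, {64}, {67}, {63, 64}, {63, 67}, {64, 67}, {65, 67}, {66, 67}, {63, 64, 67}, {63, 65, 67}, {63, 66, 67}, {64, 65, 67}, {64, 66, 67}, {65, 66, 67}, {63, 64, 65, 67}, {63, 64, 66, 67}, {63, 65, 66, 67}, {64, 65, 66, 67}, {63, 64, 65, 66, 67}}.
int(A) = ⋃ {U ∈ τ : U ⊆ A}. Opens contained in A: ∅, {63}, {65}, {63, 65}.
Taking the union of these: int(A) = {63, 65}.
cl(A) = ⋂ {C closed : A ⊆ C}. Closed sets containing A: {63, 65, 67}, {63, 64, 65, 67}, {63, 65, 66, 67}, {63, 64, 65, 66, 67}.
Intersecting these: cl(A) = {63, 65, 67}.
∂A = cl(A) ∖ int(A) = {63, 65, 67} ∖ {63, 65} = {67}.


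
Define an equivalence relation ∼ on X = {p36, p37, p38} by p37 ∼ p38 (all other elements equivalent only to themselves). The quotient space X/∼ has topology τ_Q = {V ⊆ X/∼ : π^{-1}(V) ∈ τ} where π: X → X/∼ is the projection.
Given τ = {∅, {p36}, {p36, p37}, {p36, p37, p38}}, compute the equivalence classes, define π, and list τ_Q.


X/∼ = {[p36], [p37=p38]}; |τ_Q| = 3.

Equivalence classes: [p36], [p37=p38].
Quotient map π: X → X/∼ sends p36 ↦ [p36], p37 ↦ [p37=p38], p38 ↦ [p37=p38].
For each subset V ⊆ X/∼, compute π^{-1}(V) ⊆ X and check whether π^{-1}(V) ∈ τ. V is open in τ_Q iff π^{-1}(V) ∈ τ.
  V = {}: π^{-1}(V) = ∅ ∈ τ ✓.
  V = {[p36]}: π^{-1}(V) = {p36} ∈ τ ✓.
  V = {[p37=p38]}: π^{-1}(V) = {p37, p38} ∉ τ ✗.
  V = {[p36], [p37=p38]}: π^{-1}(V) = {p36, p37, p38} ∈ τ ✓.
Open sets in the quotient: τ_Q = {{}, {[p36]}, {[p36], [p37=p38]}} (3 elements).


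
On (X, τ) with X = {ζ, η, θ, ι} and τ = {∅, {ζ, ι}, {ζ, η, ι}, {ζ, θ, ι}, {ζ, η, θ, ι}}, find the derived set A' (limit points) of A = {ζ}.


A' = {η, θ, ι}

For each x ∈ X, list the open sets U ∈ τ with x ∈ U, then check whether U ∩ (A ∖ {x}) ≠ ∅ for every such U.
  x = ζ: open {ζ, ι} ∋ x has {ζ, ι} ∩ (A ∖ {ζ}) = ∅, so x is NOT a limit point.
  x = η: opens ∋ x are {ζ, η, ι}, {ζ, η, θ, ι}; each meets A ∖ {η}, so x IS a limit point.
  x = θ: opens ∋ x are {ζ, θ, ι}, {ζ, η, θ, ι}; each meets A ∖ {θ}, so x IS a limit point.
  x = ι: opens ∋ x are {ζ, ι}, {ζ, η, ι}, {ζ, θ, ι}, {ζ, η, θ, ι}; each meets A ∖ {ι}, so x IS a limit point.
Collecting: A' = {η, θ, ι}.


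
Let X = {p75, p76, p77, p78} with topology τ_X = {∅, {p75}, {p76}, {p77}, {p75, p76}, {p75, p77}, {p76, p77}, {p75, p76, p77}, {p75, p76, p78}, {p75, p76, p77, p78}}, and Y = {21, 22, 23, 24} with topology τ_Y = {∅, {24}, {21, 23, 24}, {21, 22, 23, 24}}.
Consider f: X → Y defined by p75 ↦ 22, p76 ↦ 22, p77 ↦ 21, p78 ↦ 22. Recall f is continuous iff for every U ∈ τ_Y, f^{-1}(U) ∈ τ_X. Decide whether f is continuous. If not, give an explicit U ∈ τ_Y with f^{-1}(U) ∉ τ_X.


f IS continuous.

Compute f^{-1}(U) for each U ∈ τ_Y:
  U = ∅: f^{-1}(U) = ∅ ∈ τ_X ✓.
  U = {24}: f^{-1}(U) = ∅ ∈ τ_X ✓.
  U = {21, 23, 24}: f^{-1}(U) = {p77} ∈ τ_X ✓.
  U = {21, 22, 23, 24}: f^{-1}(U) = {p75, p76, p77, p78} ∈ τ_X ✓.
Every preimage lies in τ_X, so f IS continuous.


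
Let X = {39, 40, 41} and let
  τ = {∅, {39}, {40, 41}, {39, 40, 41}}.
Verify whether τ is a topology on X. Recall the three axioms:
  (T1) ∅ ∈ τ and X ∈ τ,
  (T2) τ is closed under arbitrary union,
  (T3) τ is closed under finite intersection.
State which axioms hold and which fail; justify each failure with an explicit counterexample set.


τ IS a topology on X.

Axiom (T1): ∅ ∈ τ? Yes; X ∈ τ? Yes.
Axiom (T2/T3): check pairwise unions and intersections of members of τ.
All pairwise intersections and unions checked — each lies in τ. Therefore τ satisfies (T1), (T2), (T3): it IS a topology on X.


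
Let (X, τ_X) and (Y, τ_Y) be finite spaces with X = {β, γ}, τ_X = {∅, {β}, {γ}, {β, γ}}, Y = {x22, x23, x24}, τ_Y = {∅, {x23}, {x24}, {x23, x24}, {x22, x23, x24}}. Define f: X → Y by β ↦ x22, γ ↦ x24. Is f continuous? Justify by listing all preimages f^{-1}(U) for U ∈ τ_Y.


f IS continuous.

Compute f^{-1}(U) for each U ∈ τ_Y:
  U = ∅: f^{-1}(U) = ∅ ∈ τ_X ✓.
  U = {x23}: f^{-1}(U) = ∅ ∈ τ_X ✓.
  U = {x24}: f^{-1}(U) = {γ} ∈ τ_X ✓.
  U = {x23, x24}: f^{-1}(U) = {γ} ∈ τ_X ✓.
  U = {x22, x23, x24}: f^{-1}(U) = {β, γ} ∈ τ_X ✓.
Every preimage lies in τ_X, so f IS continuous.


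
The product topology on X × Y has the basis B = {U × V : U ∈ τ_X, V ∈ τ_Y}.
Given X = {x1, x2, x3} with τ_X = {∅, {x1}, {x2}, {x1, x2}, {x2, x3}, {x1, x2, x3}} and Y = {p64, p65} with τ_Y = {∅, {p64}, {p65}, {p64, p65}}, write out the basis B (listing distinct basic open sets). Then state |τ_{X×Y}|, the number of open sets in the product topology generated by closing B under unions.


Basis B = {∅ × ∅, {x1} × {p64}, {x1} × {p65}, {x2} × {p64}, {x2} × {p65}, {x1} × {p64, p65}, {x1, x2} × {p64}, {x1, x2} × {p65}, {x2} × {p64, p65}, {x2, x3} × {p64}, {x2, x3} × {p65}, {x1, x2, x3} × {p64}, {x1, x2, x3} × {p65}, {x1, x2} × {p64, p65}, {x2, x3} × {p64, p65}, {x1, x2, x3} × {p64, p65}}; |τ_{X×Y}| = 36.

Enumerate products U × V with U ∈ τ_X, V ∈ τ_Y (deduplicated):
  ∅ × ∅ = {} (∅)
  {x1} × {p64} = {(x1,p64)}
  {x1} × {p65} = {(x1,p65)}
  {x2} × {p64} = {(x2,p64)}
  {x2} × {p65} = {(x2,p65)}
  {x1} × {p64, p65} = {(x1,p64), (x1,p65)}
  {x1, x2} × {p64} = {(x1,p64), (x2,p64)}
  {x1, x2} × {p65} = {(x1,p65), (x2,p65)}
  {x2} × {p64, p65} = {(x2,p64), (x2,p65)}
  {x2, x3} × {p64} = {(x2,p64), (x3,p64)}
  {x2, x3} × {p65} = {(x2,p65), (x3,p65)}
  {x1, x2, x3} × {p64} = {(x1,p64), (x2,p64), (x3,p64)}
  {x1, x2, x3} × {p65} = {(x1,p65), (x2,p65), (x3,p65)}
  {x1, x2} × {p64, p65} = {(x1,p64), (x1,p65), (x2,p64), (x2,p65)}
  {x2, x3} × {p64, p65} = {(x2,p64), (x2,p65), (x3,p64), (x3,p65)}
  {x1, x2, x3} × {p64, p65} = {(x1,p64), (x1,p65), (x2,p64), (x2,p65), (x3,p64), (x3,p65)}
These 16 distinct sets form the basis B.
Close under arbitrary unions to get τ_{X×Y}; counting gives |τ_{X×Y}| = 36.


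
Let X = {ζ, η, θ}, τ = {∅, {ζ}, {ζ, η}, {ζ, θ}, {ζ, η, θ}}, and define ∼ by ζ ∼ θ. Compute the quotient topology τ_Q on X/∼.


X/∼ = {[ζ=θ], [η]}; |τ_Q| = 3.

Equivalence classes: [ζ=θ], [η].
Quotient map π: X → X/∼ sends ζ ↦ [ζ=θ], η ↦ [η], θ ↦ [ζ=θ].
For each subset V ⊆ X/∼, compute π^{-1}(V) ⊆ X and check whether π^{-1}(V) ∈ τ. V is open in τ_Q iff π^{-1}(V) ∈ τ.
  V = {}: π^{-1}(V) = ∅ ∈ τ ✓.
  V = {[ζ=θ]}: π^{-1}(V) = {ζ, θ} ∈ τ ✓.
  V = {[η]}: π^{-1}(V) = {η} ∉ τ ✗.
  V = {[ζ=θ], [η]}: π^{-1}(V) = {ζ, η, θ} ∈ τ ✓.
Open sets in the quotient: τ_Q = {{}, {[ζ=θ]}, {[ζ=θ], [η]}} (3 elements).


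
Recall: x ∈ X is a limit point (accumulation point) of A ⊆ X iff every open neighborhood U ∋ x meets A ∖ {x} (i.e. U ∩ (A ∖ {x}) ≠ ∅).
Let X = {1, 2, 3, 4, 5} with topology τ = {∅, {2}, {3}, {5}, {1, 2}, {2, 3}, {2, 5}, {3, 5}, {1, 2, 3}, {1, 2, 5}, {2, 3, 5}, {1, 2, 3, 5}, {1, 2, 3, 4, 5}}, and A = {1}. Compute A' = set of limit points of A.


A' = {4}

For each x ∈ X, list the open sets U ∈ τ with x ∈ U, then check whether U ∩ (A ∖ {x}) ≠ ∅ for every such U.
  x = 1: open {1, 2} ∋ x has {1, 2} ∩ (A ∖ {1}) = ∅, so x is NOT a limit point.
  x = 2: open {2} ∋ x has {2} ∩ (A ∖ {2}) = ∅, so x is NOT a limit point.
  x = 3: open {3} ∋ x has {3} ∩ (A ∖ {3}) = ∅, so x is NOT a limit point.
  x = 4: opens ∋ x are {1, 2, 3, 4, 5}; each meets A ∖ {4}, so x IS a limit point.
  x = 5: open {5} ∋ x has {5} ∩ (A ∖ {5}) = ∅, so x is NOT a limit point.
Collecting: A' = {4}.


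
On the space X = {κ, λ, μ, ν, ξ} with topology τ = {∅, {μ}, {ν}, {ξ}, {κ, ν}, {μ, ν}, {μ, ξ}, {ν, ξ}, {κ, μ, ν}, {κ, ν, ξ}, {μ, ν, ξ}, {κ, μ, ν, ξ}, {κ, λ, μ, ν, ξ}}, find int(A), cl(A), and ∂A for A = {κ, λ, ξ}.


int(A) = {ξ}, cl(A) = {κ, λ, ξ}, ∂A = {κ, λ}.

Closed sets in (X, τ) are complements of opens:
  closed(X, τ) = {∅, {λ}, {κ, λ}, {λ, μ}, {λ, ξ}, {κ, λ, μ}, {κ, λ, ν}, {κ, λ, ξ}, {λ, μ, ξ}, {κ, λ, μ, ν}, {κ, λ, μ, ξ}, {κ, λ, ν, ξ}, {κ, λ, μ, ν, ξ}}.
int(A) = ⋃ {U ∈ τ : U ⊆ A}. Opens contained in A: ∅, {ξ}.
Taking the union of these: int(A) = {ξ}.
cl(A) = ⋂ {C closed : A ⊆ C}. Closed sets containing A: {κ, λ, ξ}, {κ, λ, μ, ξ}, {κ, λ, ν, ξ}, {κ, λ, μ, ν, ξ}.
Intersecting these: cl(A) = {κ, λ, ξ}.
∂A = cl(A) ∖ int(A) = {κ, λ, ξ} ∖ {ξ} = {κ, λ}.


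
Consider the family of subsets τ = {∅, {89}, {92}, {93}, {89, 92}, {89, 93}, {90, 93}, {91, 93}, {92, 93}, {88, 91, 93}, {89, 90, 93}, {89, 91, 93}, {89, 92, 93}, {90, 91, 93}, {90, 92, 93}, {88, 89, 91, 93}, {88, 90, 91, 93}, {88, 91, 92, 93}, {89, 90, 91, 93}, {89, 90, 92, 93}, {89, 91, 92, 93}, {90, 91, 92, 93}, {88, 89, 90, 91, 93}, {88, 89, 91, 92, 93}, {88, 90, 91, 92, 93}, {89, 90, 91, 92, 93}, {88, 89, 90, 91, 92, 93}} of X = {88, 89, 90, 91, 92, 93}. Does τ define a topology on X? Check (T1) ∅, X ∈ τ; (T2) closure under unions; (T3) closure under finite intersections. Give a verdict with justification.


τ is NOT a topology on X.

Axiom (T1): ∅ ∈ τ? Yes; X ∈ τ? Yes.
Axiom (T2/T3): check pairwise unions and intersections of members of τ.
Counterexample for (T2): {92} ∪ {91, 93} = {91, 92, 93} ∉ τ. Therefore τ is NOT a topology.


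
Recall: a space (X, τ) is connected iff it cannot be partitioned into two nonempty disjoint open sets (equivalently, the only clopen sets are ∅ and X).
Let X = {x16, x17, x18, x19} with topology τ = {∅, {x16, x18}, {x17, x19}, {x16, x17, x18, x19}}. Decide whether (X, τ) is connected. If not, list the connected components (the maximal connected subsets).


(X, τ) is disconnected; components = [{x16, x18}, {x17, x19}].

Find clopen sets (U ∈ τ with X ∖ U ∈ τ):
  U = ∅, X ∖ U = {x16, x17, x18, x19} — both open, so U is clopen.
  U = {x16, x18}, X ∖ U = {x17, x19} — both open, so U is clopen.
  U = {x17, x19}, X ∖ U = {x16, x18} — both open, so U is clopen.
  U = {x16, x17, x18, x19}, X ∖ U = ∅ — both open, so U is clopen.
Nontrivial clopen(s) exist: e.g. {x16, x18}. So (X, τ) is disconnected.
Compute connected components by grouping points that agree on all clopens:
  component: {x16, x18}
  component: {x17, x19}


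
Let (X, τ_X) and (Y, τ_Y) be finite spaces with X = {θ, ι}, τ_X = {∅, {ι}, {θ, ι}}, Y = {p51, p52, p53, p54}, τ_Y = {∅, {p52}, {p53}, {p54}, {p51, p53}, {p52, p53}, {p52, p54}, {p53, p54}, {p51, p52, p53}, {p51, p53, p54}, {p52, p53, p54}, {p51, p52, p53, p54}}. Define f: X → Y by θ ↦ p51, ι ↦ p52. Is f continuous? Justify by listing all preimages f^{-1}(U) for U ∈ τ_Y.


f is NOT continuous.

Compute f^{-1}(U) for each U ∈ τ_Y:
  U = ∅: f^{-1}(U) = ∅ ∈ τ_X ✓.
  U = {p52}: f^{-1}(U) = {ι} ∈ τ_X ✓.
  U = {p53}: f^{-1}(U) = ∅ ∈ τ_X ✓.
  U = {p54}: f^{-1}(U) = ∅ ∈ τ_X ✓.
  U = {p51, p53}: f^{-1}(U) = {θ} ∉ τ_X ✗.
  U = {p52, p53}: f^{-1}(U) = {ι} ∈ τ_X ✓.
  U = {p52, p54}: f^{-1}(U) = {ι} ∈ τ_X ✓.
  U = {p53, p54}: f^{-1}(U) = ∅ ∈ τ_X ✓.
  U = {p51, p52, p53}: f^{-1}(U) = {θ, ι} ∈ τ_X ✓.
  U = {p51, p53, p54}: f^{-1}(U) = {θ} ∉ τ_X ✗.
  U = {p52, p53, p54}: f^{-1}(U) = {ι} ∈ τ_X ✓.
  U = {p51, p52, p53, p54}: f^{-1}(U) = {θ, ι} ∈ τ_X ✓.
Found U = {p51, p53} with f^{-1}(U) = {θ} not in τ_X. Therefore f is NOT continuous.


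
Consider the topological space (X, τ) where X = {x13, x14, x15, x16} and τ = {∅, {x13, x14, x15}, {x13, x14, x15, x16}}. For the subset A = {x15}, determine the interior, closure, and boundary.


int(A) = ∅, cl(A) = {x13, x14, x15, x16}, ∂A = {x13, x14, x15, x16}.

Closed sets in (X, τ) are complements of opens:
  closed(X, τ) = {∅, {x16}, {x13, x14, x15, x16}}.
int(A) = ⋃ {U ∈ τ : U ⊆ A}. Opens contained in A: ∅.
Taking the union of these: int(A) = ∅.
cl(A) = ⋂ {C closed : A ⊆ C}. Closed sets containing A: {x13, x14, x15, x16}.
Intersecting these: cl(A) = {x13, x14, x15, x16}.
∂A = cl(A) ∖ int(A) = {x13, x14, x15, x16} ∖ ∅ = {x13, x14, x15, x16}.


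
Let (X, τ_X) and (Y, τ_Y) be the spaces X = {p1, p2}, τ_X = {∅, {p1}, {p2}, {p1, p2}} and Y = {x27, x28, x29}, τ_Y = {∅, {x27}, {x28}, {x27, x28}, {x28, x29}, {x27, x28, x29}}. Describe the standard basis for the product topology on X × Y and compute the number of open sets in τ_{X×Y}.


Basis B = {∅ × ∅, {p1} × {x27}, {p1} × {x28}, {p2} × {x27}, {p2} × {x28}, {p1} × {x27, x28}, {p1, p2} × {x27}, {p1} × {x28, x29}, {p1, p2} × {x28}, {p2} × {x27, x28}, {p2} × {x28, x29}, {p1} × {x27, x28, x29}, {p2} × {x27, x28, x29}, {p1, p2} × {x27, x28}, {p1, p2} × {x28, x29}, {p1, p2} × {x27, x28, x29}}; |τ_{X×Y}| = 36.

Enumerate products U × V with U ∈ τ_X, V ∈ τ_Y (deduplicated):
  ∅ × ∅ = {} (∅)
  {p1} × {x27} = {(p1,x27)}
  {p1} × {x28} = {(p1,x28)}
  {p2} × {x27} = {(p2,x27)}
  {p2} × {x28} = {(p2,x28)}
  {p1} × {x27, x28} = {(p1,x27), (p1,x28)}
  {p1, p2} × {x27} = {(p1,x27), (p2,x27)}
  {p1} × {x28, x29} = {(p1,x28), (p1,x29)}
  {p1, p2} × {x28} = {(p1,x28), (p2,x28)}
  {p2} × {x27, x28} = {(p2,x27), (p2,x28)}
  {p2} × {x28, x29} = {(p2,x28), (p2,x29)}
  {p1} × {x27, x28, x29} = {(p1,x27), (p1,x28), (p1,x29)}
  {p2} × {x27, x28, x29} = {(p2,x27), (p2,x28), (p2,x29)}
  {p1, p2} × {x27, x28} = {(p1,x27), (p1,x28), (p2,x27), (p2,x28)}
  {p1, p2} × {x28, x29} = {(p1,x28), (p1,x29), (p2,x28), (p2,x29)}
  {p1, p2} × {x27, x28, x29} = {(p1,x27), (p1,x28), (p1,x29), (p2,x27), (p2,x28), (p2,x29)}
These 16 distinct sets form the basis B.
Close under arbitrary unions to get τ_{X×Y}; counting gives |τ_{X×Y}| = 36.


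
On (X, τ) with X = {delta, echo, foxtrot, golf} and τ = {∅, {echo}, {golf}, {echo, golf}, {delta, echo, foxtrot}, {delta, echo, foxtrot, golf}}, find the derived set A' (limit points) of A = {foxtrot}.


A' = {delta}

For each x ∈ X, list the open sets U ∈ τ with x ∈ U, then check whether U ∩ (A ∖ {x}) ≠ ∅ for every such U.
  x = delta: opens ∋ x are {delta, echo, foxtrot}, {delta, echo, foxtrot, golf}; each meets A ∖ {delta}, so x IS a limit point.
  x = echo: open {echo} ∋ x has {echo} ∩ (A ∖ {echo}) = ∅, so x is NOT a limit point.
  x = foxtrot: open {delta, echo, foxtrot} ∋ x has {delta, echo, foxtrot} ∩ (A ∖ {foxtrot}) = ∅, so x is NOT a limit point.
  x = golf: open {golf} ∋ x has {golf} ∩ (A ∖ {golf}) = ∅, so x is NOT a limit point.
Collecting: A' = {delta}.


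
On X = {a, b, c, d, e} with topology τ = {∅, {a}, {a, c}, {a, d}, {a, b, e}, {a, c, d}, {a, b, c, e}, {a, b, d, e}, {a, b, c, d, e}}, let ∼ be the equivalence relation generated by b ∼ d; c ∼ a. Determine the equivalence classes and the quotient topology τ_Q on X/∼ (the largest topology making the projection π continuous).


X/∼ = {[a=c], [b=d], [e]}; |τ_Q| = 3.

Equivalence classes: [a=c], [b=d], [e].
Quotient map π: X → X/∼ sends a ↦ [a=c], b ↦ [b=d], c ↦ [a=c], d ↦ [b=d], e ↦ [e].
For each subset V ⊆ X/∼, compute π^{-1}(V) ⊆ X and check whether π^{-1}(V) ∈ τ. V is open in τ_Q iff π^{-1}(V) ∈ τ.
  V = {}: π^{-1}(V) = ∅ ∈ τ ✓.
  V = {[a=c]}: π^{-1}(V) = {a, c} ∈ τ ✓.
  V = {[b=d]}: π^{-1}(V) = {b, d} ∉ τ ✗.
  V = {[a=c], [b=d]}: π^{-1}(V) = {a, b, c, d} ∉ τ ✗.
  V = {[e]}: π^{-1}(V) = {e} ∉ τ ✗.
  V = {[a=c], [e]}: π^{-1}(V) = {a, c, e} ∉ τ ✗.
  V = {[b=d], [e]}: π^{-1}(V) = {b, d, e} ∉ τ ✗.
  V = {[a=c], [b=d], [e]}: π^{-1}(V) = {a, b, c, d, e} ∈ τ ✓.
Open sets in the quotient: τ_Q = {{}, {[a=c]}, {[a=c], [b=d], [e]}} (3 elements).


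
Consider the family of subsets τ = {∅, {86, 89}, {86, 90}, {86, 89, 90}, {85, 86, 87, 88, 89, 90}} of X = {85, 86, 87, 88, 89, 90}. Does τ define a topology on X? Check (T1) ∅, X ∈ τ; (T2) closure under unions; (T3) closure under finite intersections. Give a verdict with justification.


τ is NOT a topology on X.

Axiom (T1): ∅ ∈ τ? Yes; X ∈ τ? Yes.
Axiom (T2/T3): check pairwise unions and intersections of members of τ.
Counterexample for (T3): {86, 89} ∩ {86, 90} = {86} ∉ τ. Therefore τ is NOT a topology.


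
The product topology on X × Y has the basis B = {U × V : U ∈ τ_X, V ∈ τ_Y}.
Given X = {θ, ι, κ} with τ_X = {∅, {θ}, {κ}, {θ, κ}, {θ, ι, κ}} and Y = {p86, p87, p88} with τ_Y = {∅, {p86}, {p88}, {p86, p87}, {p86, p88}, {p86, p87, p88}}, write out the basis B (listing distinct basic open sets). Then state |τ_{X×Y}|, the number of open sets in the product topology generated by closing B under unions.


Basis B = {∅ × ∅, {θ} × {p86}, {θ} × {p88}, {κ} × {p86}, {κ} × {p88}, {θ} × {p86, p87}, {θ} × {p86, p88}, {θ, κ} × {p86}, {θ, κ} × {p88}, {κ} × {p86, p87}, {κ} × {p86, p88}, {θ} × {p86, p87, p88}, {θ, ι, κ} × {p86}, {θ, ι, κ} × {p88}, {κ} × {p86, p87, p88}, {θ, κ} × {p86, p87}, {θ, κ} × {p86, p88}, {θ, κ} × {p86, p87, p88}, {θ, ι, κ} × {p86, p87}, {θ, ι, κ} × {p86, p88}, {θ, ι, κ} × {p86, p87, p88}}; |τ_{X×Y}| = 70.

Enumerate products U × V with U ∈ τ_X, V ∈ τ_Y (deduplicated):
  ∅ × ∅ = {} (∅)
  {θ} × {p86} = {(θ,p86)}
  {θ} × {p88} = {(θ,p88)}
  {κ} × {p86} = {(κ,p86)}
  {κ} × {p88} = {(κ,p88)}
  {θ} × {p86, p87} = {(θ,p86), (θ,p87)}
  {θ} × {p86, p88} = {(θ,p86), (θ,p88)}
  {θ, κ} × {p86} = {(θ,p86), (κ,p86)}
  {θ, κ} × {p88} = {(θ,p88), (κ,p88)}
  {κ} × {p86, p87} = {(κ,p86), (κ,p87)}
  {κ} × {p86, p88} = {(κ,p86), (κ,p88)}
  {θ} × {p86, p87, p88} = {(θ,p86), (θ,p87), (θ,p88)}
  {θ, ι, κ} × {p86} = {(θ,p86), (ι,p86), (κ,p86)}
  {θ, ι, κ} × {p88} = {(θ,p88), (ι,p88), (κ,p88)}
  {κ} × {p86, p87, p88} = {(κ,p86), (κ,p87), (κ,p88)}
  {θ, κ} × {p86, p87} = {(θ,p86), (θ,p87), (κ,p86), (κ,p87)}
  {θ, κ} × {p86, p88} = {(θ,p86), (θ,p88), (κ,p86), (κ,p88)}
  {θ, κ} × {p86, p87, p88} = {(θ,p86), (θ,p87), (θ,p88), (κ,p86), (κ,p87), (κ,p88)}
  {θ, ι, κ} × {p86, p87} = {(θ,p86), (θ,p87), (ι,p86), (ι,p87), (κ,p86), (κ,p87)}
  {θ, ι, κ} × {p86, p88} = {(θ,p86), (θ,p88), (ι,p86), (ι,p88), (κ,p86), (κ,p88)}
  {θ, ι, κ} × {p86, p87, p88} = {(θ,p86), (θ,p87), (θ,p88), (ι,p86), (ι,p87), (ι,p88), (κ,p86), (κ,p87), (κ,p88)}
These 21 distinct sets form the basis B.
Close under arbitrary unions to get τ_{X×Y}; counting gives |τ_{X×Y}| = 70.
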